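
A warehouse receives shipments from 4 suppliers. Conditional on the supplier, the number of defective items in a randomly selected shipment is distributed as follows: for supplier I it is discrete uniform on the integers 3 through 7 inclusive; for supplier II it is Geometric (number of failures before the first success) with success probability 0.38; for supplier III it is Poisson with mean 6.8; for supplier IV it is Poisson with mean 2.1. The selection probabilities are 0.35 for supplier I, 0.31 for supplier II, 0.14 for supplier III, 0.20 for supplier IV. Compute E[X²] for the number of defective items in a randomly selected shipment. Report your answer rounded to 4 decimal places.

For each component E[X²] = Var + (mean)², giving I: 27; II: 6.95568; III: 53.04; IV: 6.51.
Overall E[X²] = 0.35·27 + 0.31·6.95568 + 0.14·53.04 + 0.2·6.51 = 20.3339.

20.3339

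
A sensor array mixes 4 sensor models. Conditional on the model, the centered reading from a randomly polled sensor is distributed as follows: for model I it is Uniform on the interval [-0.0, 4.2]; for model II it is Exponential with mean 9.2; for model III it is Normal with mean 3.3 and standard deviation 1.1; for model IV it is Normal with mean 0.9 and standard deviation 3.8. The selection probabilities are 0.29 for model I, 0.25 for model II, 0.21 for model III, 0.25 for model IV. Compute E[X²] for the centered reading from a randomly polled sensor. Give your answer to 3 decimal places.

For each component E[X²] = Var + (mean)², giving I: 5.88; II: 169.28; III: 12.1; IV: 15.25.
Overall E[X²] = 0.29·5.88 + 0.25·169.28 + 0.21·12.1 + 0.25·15.25 = 50.3787.

50.379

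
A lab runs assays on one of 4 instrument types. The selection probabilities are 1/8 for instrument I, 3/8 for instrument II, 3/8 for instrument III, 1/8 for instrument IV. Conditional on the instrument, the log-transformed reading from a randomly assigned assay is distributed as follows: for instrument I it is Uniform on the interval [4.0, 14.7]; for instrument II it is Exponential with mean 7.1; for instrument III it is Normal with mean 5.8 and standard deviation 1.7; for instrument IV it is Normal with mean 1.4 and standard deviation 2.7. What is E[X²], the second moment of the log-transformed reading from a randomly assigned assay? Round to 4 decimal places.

64.7829

For each component E[X²] = Var + (mean)², giving I: 96.9633; II: 100.82; III: 36.53; IV: 9.25.
Overall E[X²] = 0.125·96.9633 + 0.375·100.82 + 0.375·36.53 + 0.125·9.25 = 64.7829.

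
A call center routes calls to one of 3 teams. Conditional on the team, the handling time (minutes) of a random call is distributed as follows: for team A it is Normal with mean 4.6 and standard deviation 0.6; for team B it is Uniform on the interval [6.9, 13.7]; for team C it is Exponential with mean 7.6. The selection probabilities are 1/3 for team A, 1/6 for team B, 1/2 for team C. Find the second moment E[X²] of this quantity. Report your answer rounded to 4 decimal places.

83.2572

For each component E[X²] = Var + (mean)², giving A: 21.52; B: 109.943; C: 115.52.
Overall E[X²] = 0.333333·21.52 + 0.166667·109.943 + 0.5·115.52 = 83.2572.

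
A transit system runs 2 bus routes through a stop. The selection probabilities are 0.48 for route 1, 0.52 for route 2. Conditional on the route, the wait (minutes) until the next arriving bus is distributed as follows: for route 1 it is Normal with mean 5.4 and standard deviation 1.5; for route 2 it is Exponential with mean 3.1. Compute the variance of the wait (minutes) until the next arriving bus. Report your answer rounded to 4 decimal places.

7.3976

Per component, 1: μ=5.4, E[X²]=31.41; 2: μ=3.1, E[X²]=19.22.
E[X] = 0.48·5.4 + 0.52·3.1 = 4.204.
E[X²] = 0.48·31.41 + 0.52·19.22 = 25.0712.
Var(X) = E[X²] − (E[X])² = 25.0712 − 17.6736 = 7.39758.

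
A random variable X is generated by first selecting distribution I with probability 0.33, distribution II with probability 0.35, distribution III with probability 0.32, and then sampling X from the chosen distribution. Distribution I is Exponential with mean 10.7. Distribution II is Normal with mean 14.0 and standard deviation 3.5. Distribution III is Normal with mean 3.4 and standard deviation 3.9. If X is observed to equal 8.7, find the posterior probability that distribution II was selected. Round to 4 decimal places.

0.3221

Likelihoods f(8.7 | ·): I: 0.0414475; II: 0.0362168; III: 0.0406271.
Posterior ∝ prior × likelihood. Numerator for II: 0.35·0.0362168 = 0.0126759.
Normalizing constant: 0.33·0.0414475 + 0.35·0.0362168 + 0.32·0.0406271 = 0.0393542.
P(II | observation) = 0.0126759 / 0.0393542 = 0.322097.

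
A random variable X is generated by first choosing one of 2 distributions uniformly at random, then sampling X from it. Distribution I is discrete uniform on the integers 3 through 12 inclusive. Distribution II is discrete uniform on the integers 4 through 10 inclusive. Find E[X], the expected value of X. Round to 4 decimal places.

7.2500

Component means — I: 7.5; II: 7.
E[X] = 0.5·7.5 + 0.5·7 = 7.25.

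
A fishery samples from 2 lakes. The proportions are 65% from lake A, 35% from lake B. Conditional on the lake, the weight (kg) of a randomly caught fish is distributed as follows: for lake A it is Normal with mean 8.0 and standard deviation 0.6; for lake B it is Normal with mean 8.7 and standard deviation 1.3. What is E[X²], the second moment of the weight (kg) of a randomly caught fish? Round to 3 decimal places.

68.917

For each component E[X²] = Var + (mean)², giving A: 64.36; B: 77.38.
Overall E[X²] = 0.65·64.36 + 0.35·77.38 = 68.917.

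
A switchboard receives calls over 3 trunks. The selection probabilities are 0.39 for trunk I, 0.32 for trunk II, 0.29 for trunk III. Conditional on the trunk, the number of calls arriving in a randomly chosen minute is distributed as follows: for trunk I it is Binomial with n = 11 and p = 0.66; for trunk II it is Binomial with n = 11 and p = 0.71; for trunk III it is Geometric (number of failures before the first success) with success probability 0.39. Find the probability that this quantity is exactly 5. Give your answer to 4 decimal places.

0.0603

Conditional on each trunk, P(X = 5): I: 0.0893789; II: 0.0495817; III: 0.0329393.
By total probability, P(X = 5) = 0.39·0.0893789 + 0.32·0.0495817 + 0.29·0.0329393 = 0.0602763.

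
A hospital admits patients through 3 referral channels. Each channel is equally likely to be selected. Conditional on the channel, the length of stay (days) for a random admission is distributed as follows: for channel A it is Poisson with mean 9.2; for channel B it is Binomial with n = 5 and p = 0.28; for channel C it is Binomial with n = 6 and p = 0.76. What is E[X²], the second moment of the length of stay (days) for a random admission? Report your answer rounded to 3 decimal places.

39.565

For each component E[X²] = Var + (mean)², giving A: 93.84; B: 2.968; C: 21.888.
Overall E[X²] = 0.333333·93.84 + 0.333333·2.968 + 0.333333·21.888 = 39.5653.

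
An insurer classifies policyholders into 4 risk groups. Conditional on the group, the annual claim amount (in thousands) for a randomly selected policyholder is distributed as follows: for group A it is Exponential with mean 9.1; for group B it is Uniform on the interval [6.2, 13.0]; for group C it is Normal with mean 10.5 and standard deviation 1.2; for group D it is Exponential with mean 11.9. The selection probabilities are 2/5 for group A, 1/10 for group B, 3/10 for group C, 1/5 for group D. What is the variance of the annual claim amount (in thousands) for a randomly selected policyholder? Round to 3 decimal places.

Per component, A: μ=9.1, E[X²]=165.62; B: μ=9.6, E[X²]=96.0133; C: μ=10.5, E[X²]=111.69; D: μ=11.9, E[X²]=283.22.
E[X] = 0.4·9.1 + 0.1·9.6 + 0.3·10.5 + 0.2·11.9 = 10.13.
E[X²] = 0.4·165.62 + 0.1·96.0133 + 0.3·111.69 + 0.2·283.22 = 166.
Var(X) = E[X²] − (E[X])² = 166 − 102.617 = 63.3834.

63.383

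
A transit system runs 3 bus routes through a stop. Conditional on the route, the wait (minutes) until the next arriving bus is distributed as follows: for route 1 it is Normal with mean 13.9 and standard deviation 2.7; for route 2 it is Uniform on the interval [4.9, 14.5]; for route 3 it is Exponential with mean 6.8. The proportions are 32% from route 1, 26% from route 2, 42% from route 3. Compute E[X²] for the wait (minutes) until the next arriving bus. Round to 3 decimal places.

129.462

For each component E[X²] = Var + (mean)², giving 1: 200.5; 2: 101.77; 3: 92.48.
Overall E[X²] = 0.32·200.5 + 0.26·101.77 + 0.42·92.48 = 129.462.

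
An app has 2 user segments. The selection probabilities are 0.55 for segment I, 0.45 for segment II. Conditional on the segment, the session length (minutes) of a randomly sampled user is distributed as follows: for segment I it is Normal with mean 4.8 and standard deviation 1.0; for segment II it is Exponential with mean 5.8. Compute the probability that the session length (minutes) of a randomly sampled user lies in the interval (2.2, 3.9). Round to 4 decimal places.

0.1769

Conditional on each segment, P(2.2 < X < 3.9): I: 0.179399; II: 0.173858.
By total probability, P(2.2 < X < 3.9) = 0.55·0.179399 + 0.45·0.173858 = 0.176906.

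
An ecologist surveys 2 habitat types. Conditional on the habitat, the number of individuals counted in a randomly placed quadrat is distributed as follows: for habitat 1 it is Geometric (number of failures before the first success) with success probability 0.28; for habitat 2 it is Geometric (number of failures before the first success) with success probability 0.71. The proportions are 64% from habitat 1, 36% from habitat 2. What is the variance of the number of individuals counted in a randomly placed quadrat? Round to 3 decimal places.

Per component, 1: μ=2.57143, E[X²]=15.7959; 2: μ=0.408451, E[X²]=0.742115.
E[X] = 0.64·2.57143 + 0.36·0.408451 = 1.79276.
E[X²] = 0.64·15.7959 + 0.36·0.742115 = 10.3765.
Var(X) = E[X²] − (E[X])² = 10.3765 − 3.21398 = 7.16257.

7.163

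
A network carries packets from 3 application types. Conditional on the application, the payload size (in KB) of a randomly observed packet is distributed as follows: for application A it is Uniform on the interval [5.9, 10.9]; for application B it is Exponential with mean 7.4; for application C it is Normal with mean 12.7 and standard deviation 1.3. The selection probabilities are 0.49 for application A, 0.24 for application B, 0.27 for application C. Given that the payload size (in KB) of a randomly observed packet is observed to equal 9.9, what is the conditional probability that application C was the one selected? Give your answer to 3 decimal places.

Likelihoods f(9.9 | ·): A: 0.2; B: 0.0354611; C: 0.0301723.
Posterior ∝ prior × likelihood. Numerator for C: 0.27·0.0301723 = 0.00814653.
Normalizing constant: 0.49·0.2 + 0.24·0.0354611 + 0.27·0.0301723 = 0.114657.
P(C | observation) = 0.00814653 / 0.114657 = 0.0710512.

0.071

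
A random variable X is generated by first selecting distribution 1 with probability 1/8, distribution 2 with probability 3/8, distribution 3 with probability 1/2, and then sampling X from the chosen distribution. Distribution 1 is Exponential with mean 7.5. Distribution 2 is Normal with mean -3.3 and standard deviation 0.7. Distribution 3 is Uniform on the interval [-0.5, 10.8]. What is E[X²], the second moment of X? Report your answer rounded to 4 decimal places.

For each component E[X²] = Var + (mean)², giving 1: 112.5; 2: 11.38; 3: 37.1633.
Overall E[X²] = 0.125·112.5 + 0.375·11.38 + 0.5·37.1633 = 36.9117.

36.9117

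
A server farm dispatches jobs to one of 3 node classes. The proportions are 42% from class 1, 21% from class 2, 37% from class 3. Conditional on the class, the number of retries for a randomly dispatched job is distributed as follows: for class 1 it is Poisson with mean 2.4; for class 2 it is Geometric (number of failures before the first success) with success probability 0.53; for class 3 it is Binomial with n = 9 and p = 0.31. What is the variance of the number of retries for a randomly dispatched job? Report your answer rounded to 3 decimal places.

Per component, 1: μ=2.4, E[X²]=8.16; 2: μ=0.886792, E[X²]=2.45959; 3: μ=2.79, E[X²]=9.7092.
E[X] = 0.42·2.4 + 0.21·0.886792 + 0.37·2.79 = 2.22653.
E[X²] = 0.42·8.16 + 0.21·2.45959 + 0.37·9.7092 = 7.53612.
Var(X) = E[X²] − (E[X])² = 7.53612 − 4.95742 = 2.5787.

2.579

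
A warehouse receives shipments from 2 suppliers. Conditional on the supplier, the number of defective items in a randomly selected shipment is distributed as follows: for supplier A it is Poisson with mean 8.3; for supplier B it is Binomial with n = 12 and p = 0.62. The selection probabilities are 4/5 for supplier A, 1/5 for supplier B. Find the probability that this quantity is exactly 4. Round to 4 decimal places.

Conditional on each supplier, P(X = 4): A: 0.0491425; B: 0.031801.
By total probability, P(X = 4) = 0.8·0.0491425 + 0.2·0.031801 = 0.0456742.

0.0457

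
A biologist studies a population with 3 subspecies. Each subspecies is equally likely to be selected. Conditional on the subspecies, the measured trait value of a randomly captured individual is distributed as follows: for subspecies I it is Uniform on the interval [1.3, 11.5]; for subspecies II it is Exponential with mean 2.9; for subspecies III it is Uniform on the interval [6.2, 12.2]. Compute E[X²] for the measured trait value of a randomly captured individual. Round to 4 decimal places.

51.3633

For each component E[X²] = Var + (mean)², giving I: 49.63; II: 16.82; III: 87.64.
Overall E[X²] = 0.333333·49.63 + 0.333333·16.82 + 0.333333·87.64 = 51.3633.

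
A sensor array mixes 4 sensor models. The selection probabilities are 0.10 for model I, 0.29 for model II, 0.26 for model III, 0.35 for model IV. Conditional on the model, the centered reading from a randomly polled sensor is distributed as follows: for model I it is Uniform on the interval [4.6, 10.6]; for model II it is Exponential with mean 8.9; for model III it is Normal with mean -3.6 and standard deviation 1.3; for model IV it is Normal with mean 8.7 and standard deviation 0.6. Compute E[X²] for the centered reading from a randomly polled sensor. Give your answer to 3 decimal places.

82.444

For each component E[X²] = Var + (mean)², giving I: 60.76; II: 158.42; III: 14.65; IV: 76.05.
Overall E[X²] = 0.1·60.76 + 0.29·158.42 + 0.26·14.65 + 0.35·76.05 = 82.4443.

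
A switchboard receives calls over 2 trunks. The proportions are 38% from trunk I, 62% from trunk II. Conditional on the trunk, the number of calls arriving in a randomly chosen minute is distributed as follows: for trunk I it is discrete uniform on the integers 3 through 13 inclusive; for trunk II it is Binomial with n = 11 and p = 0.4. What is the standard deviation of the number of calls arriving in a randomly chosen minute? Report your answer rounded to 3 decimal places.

2.914

Per component, I: μ=8, E[X²]=74; II: μ=4.4, E[X²]=22.
E[X] = 0.38·8 + 0.62·4.4 = 5.768.
E[X²] = 0.38·74 + 0.62·22 = 41.76.
Var(X) = E[X²] − (E[X])² = 41.76 − 33.2698 = 8.49018.
SD(X) = √8.49018 = 2.91379.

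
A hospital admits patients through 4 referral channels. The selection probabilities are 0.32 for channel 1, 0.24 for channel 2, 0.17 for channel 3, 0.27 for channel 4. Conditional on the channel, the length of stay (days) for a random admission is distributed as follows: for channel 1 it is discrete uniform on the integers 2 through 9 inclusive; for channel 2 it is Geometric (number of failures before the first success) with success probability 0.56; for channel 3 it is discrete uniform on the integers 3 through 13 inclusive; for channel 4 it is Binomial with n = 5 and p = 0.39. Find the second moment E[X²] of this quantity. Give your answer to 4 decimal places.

25.7727

For each component E[X²] = Var + (mean)², giving 1: 35.5; 2: 2.02041; 3: 74; 4: 4.992.
Overall E[X²] = 0.32·35.5 + 0.24·2.02041 + 0.17·74 + 0.27·4.992 = 25.7727.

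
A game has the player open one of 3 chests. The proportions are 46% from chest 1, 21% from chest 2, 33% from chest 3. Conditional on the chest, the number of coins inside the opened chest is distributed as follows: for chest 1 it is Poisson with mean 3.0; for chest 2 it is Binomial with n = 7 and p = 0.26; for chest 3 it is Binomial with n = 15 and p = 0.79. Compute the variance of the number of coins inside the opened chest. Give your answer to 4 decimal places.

Per component, 1: μ=3, E[X²]=12; 2: μ=1.82, E[X²]=4.6592; 3: μ=11.85, E[X²]=142.911.
E[X] = 0.46·3 + 0.21·1.82 + 0.33·11.85 = 5.6727.
E[X²] = 0.46·12 + 0.21·4.6592 + 0.33·142.911 = 53.6591.
Var(X) = E[X²] − (E[X])² = 53.6591 − 32.1795 = 21.4795.

21.4795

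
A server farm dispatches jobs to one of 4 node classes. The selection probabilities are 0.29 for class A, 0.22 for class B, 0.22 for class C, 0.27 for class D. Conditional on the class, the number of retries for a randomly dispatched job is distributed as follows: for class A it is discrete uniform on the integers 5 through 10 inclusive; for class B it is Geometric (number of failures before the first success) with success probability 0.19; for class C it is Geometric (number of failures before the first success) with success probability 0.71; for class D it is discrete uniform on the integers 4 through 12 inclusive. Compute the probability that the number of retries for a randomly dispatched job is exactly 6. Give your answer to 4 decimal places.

Conditional on each class, P(X = 6): A: 0.166667; B: 0.0536616; C: 0.000422325; D: 0.111111.
By total probability, P(X = 6) = 0.29·0.166667 + 0.22·0.0536616 + 0.22·0.000422325 + 0.27·0.111111 = 0.0902318.

0.0902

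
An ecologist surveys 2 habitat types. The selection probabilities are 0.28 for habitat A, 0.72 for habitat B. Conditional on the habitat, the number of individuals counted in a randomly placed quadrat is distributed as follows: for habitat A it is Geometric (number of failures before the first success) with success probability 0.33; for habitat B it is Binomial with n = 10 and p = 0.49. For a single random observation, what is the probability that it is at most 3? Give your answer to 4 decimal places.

Conditional on each habitat, P(X ≤ 3): A: 0.798489; B: 0.188773.
By total probability, P(X ≤ 3) = 0.28·0.798489 + 0.72·0.188773 = 0.359494.

0.3595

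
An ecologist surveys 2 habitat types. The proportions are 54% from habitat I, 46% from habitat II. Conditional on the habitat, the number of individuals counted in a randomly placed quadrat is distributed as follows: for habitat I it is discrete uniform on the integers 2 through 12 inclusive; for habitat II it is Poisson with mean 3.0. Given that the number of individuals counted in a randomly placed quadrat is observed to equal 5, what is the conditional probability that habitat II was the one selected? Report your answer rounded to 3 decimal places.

0.486

Likelihoods P(X=5 | ·): I: 0.0909091; II: 0.100819.
Posterior ∝ prior × likelihood. Numerator for II: 0.46·0.100819 = 0.0463767.
Normalizing constant: 0.54·0.0909091 + 0.46·0.100819 = 0.0954676.
P(II | observation) = 0.0463767 / 0.0954676 = 0.485784.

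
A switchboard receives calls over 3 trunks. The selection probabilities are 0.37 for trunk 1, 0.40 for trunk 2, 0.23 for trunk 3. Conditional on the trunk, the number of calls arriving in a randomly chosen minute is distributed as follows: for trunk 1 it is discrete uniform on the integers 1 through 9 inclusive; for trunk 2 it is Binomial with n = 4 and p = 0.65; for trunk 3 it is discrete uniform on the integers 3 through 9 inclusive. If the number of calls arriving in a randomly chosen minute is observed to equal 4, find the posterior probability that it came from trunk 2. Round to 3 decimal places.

0.491

Likelihoods P(X=4 | ·): 1: 0.111111; 2: 0.178506; 3: 0.142857.
Posterior ∝ prior × likelihood. Numerator for 2: 0.4·0.178506 = 0.0714025.
Normalizing constant: 0.37·0.111111 + 0.4·0.178506 + 0.23·0.142857 = 0.145371.
P(2 | observation) = 0.0714025 / 0.145371 = 0.491175.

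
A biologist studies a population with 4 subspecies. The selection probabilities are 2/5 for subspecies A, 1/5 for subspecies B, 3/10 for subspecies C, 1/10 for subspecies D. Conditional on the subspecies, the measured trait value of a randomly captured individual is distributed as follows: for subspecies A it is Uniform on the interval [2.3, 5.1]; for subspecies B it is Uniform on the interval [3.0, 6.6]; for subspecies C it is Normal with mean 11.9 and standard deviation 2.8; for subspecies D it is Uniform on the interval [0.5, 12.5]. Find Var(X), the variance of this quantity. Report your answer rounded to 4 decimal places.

Per component, A: μ=3.7, E[X²]=14.3433; B: μ=4.8, E[X²]=24.12; C: μ=11.9, E[X²]=149.45; D: μ=6.5, E[X²]=54.25.
E[X] = 0.4·3.7 + 0.2·4.8 + 0.3·11.9 + 0.1·6.5 = 6.66.
E[X²] = 0.4·14.3433 + 0.2·24.12 + 0.3·149.45 + 0.1·54.25 = 60.8213.
Var(X) = E[X²] − (E[X])² = 60.8213 − 44.3556 = 16.4657.

16.4657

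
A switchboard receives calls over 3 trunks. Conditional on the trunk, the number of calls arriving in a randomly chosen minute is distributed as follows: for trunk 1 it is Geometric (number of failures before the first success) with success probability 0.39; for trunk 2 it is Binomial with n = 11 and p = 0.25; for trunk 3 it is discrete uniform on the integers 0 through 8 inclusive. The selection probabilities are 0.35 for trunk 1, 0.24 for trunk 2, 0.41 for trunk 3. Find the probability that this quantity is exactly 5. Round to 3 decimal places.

Conditional on each trunk, P(X = 5): 1: 0.0329393; 2: 0.0802989; 3: 0.111111.
By total probability, P(X = 5) = 0.35·0.0329393 + 0.24·0.0802989 + 0.41·0.111111 = 0.076356.

0.076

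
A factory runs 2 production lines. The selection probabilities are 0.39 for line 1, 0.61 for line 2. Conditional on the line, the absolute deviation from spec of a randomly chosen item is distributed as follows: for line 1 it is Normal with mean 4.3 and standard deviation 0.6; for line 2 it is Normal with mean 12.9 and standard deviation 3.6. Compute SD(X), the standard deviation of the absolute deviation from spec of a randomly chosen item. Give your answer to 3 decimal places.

5.064

Per component, 1: μ=4.3, E[X²]=18.85; 2: μ=12.9, E[X²]=179.37.
E[X] = 0.39·4.3 + 0.61·12.9 = 9.546.
E[X²] = 0.39·18.85 + 0.61·179.37 = 116.767.
Var(X) = E[X²] − (E[X])² = 116.767 − 91.1261 = 25.6411.
SD(X) = √25.6411 = 5.0637.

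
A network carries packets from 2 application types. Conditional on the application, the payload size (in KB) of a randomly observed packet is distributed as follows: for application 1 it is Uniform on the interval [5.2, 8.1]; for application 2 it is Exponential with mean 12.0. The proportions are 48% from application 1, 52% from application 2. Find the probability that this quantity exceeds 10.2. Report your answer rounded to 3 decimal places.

Conditional on each application, P(X > 10.2): 1: 0; 2: 0.427415.
By total probability, P(X > 10.2) = 0.48·0 + 0.52·0.427415 = 0.222256.

0.222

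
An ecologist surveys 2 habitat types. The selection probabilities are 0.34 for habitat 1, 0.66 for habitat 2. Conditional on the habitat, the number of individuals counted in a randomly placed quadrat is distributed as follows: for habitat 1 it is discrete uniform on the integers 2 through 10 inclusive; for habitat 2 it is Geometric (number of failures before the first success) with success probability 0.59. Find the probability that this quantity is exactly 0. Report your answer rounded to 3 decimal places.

0.389

Conditional on each habitat, P(X = 0): 1: 0; 2: 0.59.
By total probability, P(X = 0) = 0.34·0 + 0.66·0.59 = 0.3894.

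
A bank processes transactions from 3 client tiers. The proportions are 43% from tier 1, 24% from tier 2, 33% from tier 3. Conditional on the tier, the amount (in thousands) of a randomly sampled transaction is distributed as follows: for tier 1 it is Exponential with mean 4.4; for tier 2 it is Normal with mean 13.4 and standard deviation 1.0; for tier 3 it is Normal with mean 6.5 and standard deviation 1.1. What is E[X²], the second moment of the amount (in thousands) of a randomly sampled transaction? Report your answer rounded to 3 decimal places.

74.326

For each component E[X²] = Var + (mean)², giving 1: 38.72; 2: 180.56; 3: 43.46.
Overall E[X²] = 0.43·38.72 + 0.24·180.56 + 0.33·43.46 = 74.3258.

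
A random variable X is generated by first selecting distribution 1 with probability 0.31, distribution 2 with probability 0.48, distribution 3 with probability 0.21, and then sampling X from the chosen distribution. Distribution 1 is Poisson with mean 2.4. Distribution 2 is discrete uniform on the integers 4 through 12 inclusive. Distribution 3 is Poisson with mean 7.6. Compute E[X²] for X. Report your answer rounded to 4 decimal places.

For each component E[X²] = Var + (mean)², giving 1: 8.16; 2: 70.6667; 3: 65.36.
Overall E[X²] = 0.31·8.16 + 0.48·70.6667 + 0.21·65.36 = 50.1752.

50.1752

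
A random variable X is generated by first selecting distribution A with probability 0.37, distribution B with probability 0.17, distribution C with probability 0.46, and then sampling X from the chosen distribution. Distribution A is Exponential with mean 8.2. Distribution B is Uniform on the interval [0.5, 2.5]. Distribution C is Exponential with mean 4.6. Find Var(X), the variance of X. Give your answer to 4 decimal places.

40.4499

Per component, A: μ=8.2, E[X²]=134.48; B: μ=1.5, E[X²]=2.58333; C: μ=4.6, E[X²]=42.32.
E[X] = 0.37·8.2 + 0.17·1.5 + 0.46·4.6 = 5.405.
E[X²] = 0.37·134.48 + 0.17·2.58333 + 0.46·42.32 = 69.664.
Var(X) = E[X²] − (E[X])² = 69.664 − 29.214 = 40.4499.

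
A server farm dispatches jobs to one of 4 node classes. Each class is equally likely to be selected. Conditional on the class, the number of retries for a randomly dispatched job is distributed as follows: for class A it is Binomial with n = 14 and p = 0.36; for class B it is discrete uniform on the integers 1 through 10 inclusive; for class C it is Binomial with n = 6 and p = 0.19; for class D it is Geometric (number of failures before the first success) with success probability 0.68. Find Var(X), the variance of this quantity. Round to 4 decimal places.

Per component, A: μ=5.04, E[X²]=28.6272; B: μ=5.5, E[X²]=38.5; C: μ=1.14, E[X²]=2.223; D: μ=0.470588, E[X²]=0.913495.
E[X] = 0.25·5.04 + 0.25·5.5 + 0.25·1.14 + 0.25·0.470588 = 3.03765.
E[X²] = 0.25·28.6272 + 0.25·38.5 + 0.25·2.223 + 0.25·0.913495 = 17.5659.
Var(X) = E[X²] − (E[X])² = 17.5659 − 9.2273 = 8.33862.

8.3386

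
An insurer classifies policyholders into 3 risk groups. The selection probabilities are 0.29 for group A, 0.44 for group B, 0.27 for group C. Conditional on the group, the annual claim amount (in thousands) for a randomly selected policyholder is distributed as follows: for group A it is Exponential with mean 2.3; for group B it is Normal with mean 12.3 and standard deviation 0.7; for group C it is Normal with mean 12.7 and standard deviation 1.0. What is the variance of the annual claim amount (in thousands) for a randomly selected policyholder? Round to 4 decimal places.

23.2676

Per component, A: μ=2.3, E[X²]=10.58; B: μ=12.3, E[X²]=151.78; C: μ=12.7, E[X²]=162.29.
E[X] = 0.29·2.3 + 0.44·12.3 + 0.27·12.7 = 9.508.
E[X²] = 0.29·10.58 + 0.44·151.78 + 0.27·162.29 = 113.67.
Var(X) = E[X²] − (E[X])² = 113.67 − 90.4021 = 23.2676.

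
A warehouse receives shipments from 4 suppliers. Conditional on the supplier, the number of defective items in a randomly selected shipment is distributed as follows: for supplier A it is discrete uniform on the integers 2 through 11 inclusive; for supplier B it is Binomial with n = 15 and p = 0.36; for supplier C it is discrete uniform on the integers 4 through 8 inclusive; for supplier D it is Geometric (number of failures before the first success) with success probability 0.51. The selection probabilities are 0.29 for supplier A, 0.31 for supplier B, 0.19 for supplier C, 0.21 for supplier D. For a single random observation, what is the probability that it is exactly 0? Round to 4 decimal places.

Conditional on each supplier, P(X = 0): A: 0; B: 0.00123794; C: 0; D: 0.51.
By total probability, P(X = 0) = 0.29·0 + 0.31·0.00123794 + 0.19·0 + 0.21·0.51 = 0.107484.

0.1075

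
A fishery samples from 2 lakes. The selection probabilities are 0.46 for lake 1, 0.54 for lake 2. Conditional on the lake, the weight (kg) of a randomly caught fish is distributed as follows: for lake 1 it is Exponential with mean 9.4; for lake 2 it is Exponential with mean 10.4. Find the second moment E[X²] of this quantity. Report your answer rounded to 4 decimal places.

For each component E[X²] = Var + (mean)², giving 1: 176.72; 2: 216.32.
Overall E[X²] = 0.46·176.72 + 0.54·216.32 = 198.104.

198.1040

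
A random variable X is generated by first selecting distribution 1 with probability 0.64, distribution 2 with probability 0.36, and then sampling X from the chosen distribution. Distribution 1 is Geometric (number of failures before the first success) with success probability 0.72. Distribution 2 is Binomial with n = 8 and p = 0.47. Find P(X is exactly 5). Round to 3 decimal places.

0.070

Conditional on each component, P(X = 5): 1: 0.00123915; 2: 0.191208.
By total probability, P(X = 5) = 0.64·0.00123915 + 0.36·0.191208 = 0.0696278.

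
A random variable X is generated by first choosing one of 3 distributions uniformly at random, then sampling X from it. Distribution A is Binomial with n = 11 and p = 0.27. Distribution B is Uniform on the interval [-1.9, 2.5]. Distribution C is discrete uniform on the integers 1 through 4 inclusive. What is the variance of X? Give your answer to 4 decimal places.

3.0316

Per component, A: μ=2.97, E[X²]=10.989; B: μ=0.3, E[X²]=1.70333; C: μ=2.5, E[X²]=7.5.
E[X] = 0.333333·2.97 + 0.333333·0.3 + 0.333333·2.5 = 1.92333.
E[X²] = 0.333333·10.989 + 0.333333·1.70333 + 0.333333·7.5 = 6.73078.
Var(X) = E[X²] − (E[X])² = 6.73078 − 3.69921 = 3.03157.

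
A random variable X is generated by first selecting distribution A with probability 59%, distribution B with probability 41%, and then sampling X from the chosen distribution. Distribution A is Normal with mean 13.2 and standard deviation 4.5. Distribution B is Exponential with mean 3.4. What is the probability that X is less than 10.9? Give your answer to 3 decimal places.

0.573

Conditional on each component, P(X < 10.9): A: 0.304637; B: 0.959477.
By total probability, P(X < 10.9) = 0.59·0.304637 + 0.41·0.959477 = 0.573121.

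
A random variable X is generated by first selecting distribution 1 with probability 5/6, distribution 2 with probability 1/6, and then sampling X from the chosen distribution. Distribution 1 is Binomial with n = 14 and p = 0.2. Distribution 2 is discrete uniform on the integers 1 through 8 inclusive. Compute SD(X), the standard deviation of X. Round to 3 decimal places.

Per component, 1: μ=2.8, E[X²]=10.08; 2: μ=4.5, E[X²]=25.5.
E[X] = 0.833333·2.8 + 0.166667·4.5 = 3.08333.
E[X²] = 0.833333·10.08 + 0.166667·25.5 = 12.65.
Var(X) = E[X²] − (E[X])² = 12.65 − 9.50694 = 3.14306.
SD(X) = √3.14306 = 1.77287.

1.773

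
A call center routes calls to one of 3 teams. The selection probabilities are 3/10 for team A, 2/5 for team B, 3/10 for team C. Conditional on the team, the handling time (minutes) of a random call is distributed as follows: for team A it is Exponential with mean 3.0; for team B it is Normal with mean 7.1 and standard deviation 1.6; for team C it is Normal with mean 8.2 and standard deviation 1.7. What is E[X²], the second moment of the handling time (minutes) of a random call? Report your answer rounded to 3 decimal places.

For each component E[X²] = Var + (mean)², giving A: 18; B: 52.97; C: 70.13.
Overall E[X²] = 0.3·18 + 0.4·52.97 + 0.3·70.13 = 47.627.

47.627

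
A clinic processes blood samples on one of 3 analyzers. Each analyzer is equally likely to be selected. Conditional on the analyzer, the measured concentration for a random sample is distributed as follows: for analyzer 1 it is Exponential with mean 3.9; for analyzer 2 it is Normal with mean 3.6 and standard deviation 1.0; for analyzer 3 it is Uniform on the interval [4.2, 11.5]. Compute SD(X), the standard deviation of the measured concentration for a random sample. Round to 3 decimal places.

Per component, 1: μ=3.9, E[X²]=30.42; 2: μ=3.6, E[X²]=13.96; 3: μ=7.85, E[X²]=66.0633.
E[X] = 0.333333·3.9 + 0.333333·3.6 + 0.333333·7.85 = 5.11667.
E[X²] = 0.333333·30.42 + 0.333333·13.96 + 0.333333·66.0633 = 36.8144.
Var(X) = E[X²] − (E[X])² = 36.8144 − 26.1803 = 10.6342.
SD(X) = √10.6342 = 3.26101.

3.261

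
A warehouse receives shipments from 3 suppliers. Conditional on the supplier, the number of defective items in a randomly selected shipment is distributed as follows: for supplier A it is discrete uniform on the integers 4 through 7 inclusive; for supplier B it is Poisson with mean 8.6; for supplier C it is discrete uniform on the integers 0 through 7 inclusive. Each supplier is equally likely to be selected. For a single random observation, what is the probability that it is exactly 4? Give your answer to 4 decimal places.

Conditional on each supplier, P(X = 4): A: 0.25; B: 0.0419614; C: 0.125.
By total probability, P(X = 4) = 0.333333·0.25 + 0.333333·0.0419614 + 0.333333·0.125 = 0.138987.

0.1390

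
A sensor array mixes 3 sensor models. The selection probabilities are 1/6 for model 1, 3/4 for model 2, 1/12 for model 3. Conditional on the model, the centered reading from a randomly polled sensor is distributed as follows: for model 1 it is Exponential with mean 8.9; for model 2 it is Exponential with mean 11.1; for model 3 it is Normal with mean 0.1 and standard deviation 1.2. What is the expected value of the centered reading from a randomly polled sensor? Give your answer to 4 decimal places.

9.8167

Component means — 1: 8.9; 2: 11.1; 3: 0.1.
E[X] = 0.166667·8.9 + 0.75·11.1 + 0.0833333·0.1 = 9.81667.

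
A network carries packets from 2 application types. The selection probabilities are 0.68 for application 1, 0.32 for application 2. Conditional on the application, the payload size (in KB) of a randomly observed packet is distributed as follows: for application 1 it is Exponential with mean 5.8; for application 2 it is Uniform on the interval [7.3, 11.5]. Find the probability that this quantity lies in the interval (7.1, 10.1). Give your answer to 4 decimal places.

Conditional on each application, P(7.1 < X < 10.1): 1: 0.118733; 2: 0.666667.
By total probability, P(7.1 < X < 10.1) = 0.68·0.118733 + 0.32·0.666667 = 0.294071.

0.2941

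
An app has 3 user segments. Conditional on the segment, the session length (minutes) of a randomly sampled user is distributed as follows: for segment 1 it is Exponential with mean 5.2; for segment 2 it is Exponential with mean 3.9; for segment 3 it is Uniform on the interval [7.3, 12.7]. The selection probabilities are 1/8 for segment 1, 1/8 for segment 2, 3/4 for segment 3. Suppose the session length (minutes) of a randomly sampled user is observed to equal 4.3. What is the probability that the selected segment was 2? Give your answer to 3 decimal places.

Likelihoods f(4.3 | ·): 1: 0.084114; 2: 0.085133; 3: 0.
Posterior ∝ prior × likelihood. Numerator for 2: 0.125·0.085133 = 0.0106416.
Normalizing constant: 0.125·0.084114 + 0.125·0.085133 + 0.75·0 = 0.0211559.
P(2 | observation) = 0.0106416 / 0.0211559 = 0.50301.

0.503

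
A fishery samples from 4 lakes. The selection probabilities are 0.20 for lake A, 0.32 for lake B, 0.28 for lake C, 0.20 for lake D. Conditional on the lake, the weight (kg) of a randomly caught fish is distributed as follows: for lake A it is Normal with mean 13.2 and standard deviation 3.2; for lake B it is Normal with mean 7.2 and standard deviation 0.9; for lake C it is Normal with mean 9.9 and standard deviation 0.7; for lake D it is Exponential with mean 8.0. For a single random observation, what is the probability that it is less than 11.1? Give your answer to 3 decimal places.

Conditional on each lake, P(X < 11.1): A: 0.255832; B: 0.999993; C: 0.956762; D: 0.750301.
By total probability, P(X < 11.1) = 0.2·0.255832 + 0.32·0.999993 + 0.28·0.956762 + 0.2·0.750301 = 0.789118.

0.789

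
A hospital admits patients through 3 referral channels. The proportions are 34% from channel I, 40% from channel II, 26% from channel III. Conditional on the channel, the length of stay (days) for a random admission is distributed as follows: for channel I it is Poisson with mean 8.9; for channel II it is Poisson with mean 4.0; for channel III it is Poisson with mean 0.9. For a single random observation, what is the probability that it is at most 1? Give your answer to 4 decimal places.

Conditional on each channel, P(X ≤ 1): I: 0.00135025; II: 0.0915782; III: 0.772482.
By total probability, P(X ≤ 1) = 0.34·0.00135025 + 0.4·0.0915782 + 0.26·0.772482 = 0.237936.

0.2379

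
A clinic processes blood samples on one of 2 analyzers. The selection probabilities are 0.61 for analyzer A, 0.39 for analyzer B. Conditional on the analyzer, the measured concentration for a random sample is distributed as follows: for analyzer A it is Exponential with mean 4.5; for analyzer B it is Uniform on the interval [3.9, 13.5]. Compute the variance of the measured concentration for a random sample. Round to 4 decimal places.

Per component, A: μ=4.5, E[X²]=40.5; B: μ=8.7, E[X²]=83.37.
E[X] = 0.61·4.5 + 0.39·8.7 = 6.138.
E[X²] = 0.61·40.5 + 0.39·83.37 = 57.2193.
Var(X) = E[X²] − (E[X])² = 57.2193 − 37.675 = 19.5443.

19.5443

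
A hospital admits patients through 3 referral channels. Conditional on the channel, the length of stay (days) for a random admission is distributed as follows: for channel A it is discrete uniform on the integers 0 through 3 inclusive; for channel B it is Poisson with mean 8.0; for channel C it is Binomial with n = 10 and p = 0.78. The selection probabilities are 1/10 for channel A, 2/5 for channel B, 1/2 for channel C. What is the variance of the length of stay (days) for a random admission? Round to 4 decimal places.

Per component, A: μ=1.5, E[X²]=3.5; B: μ=8, E[X²]=72; C: μ=7.8, E[X²]=62.556.
E[X] = 0.1·1.5 + 0.4·8 + 0.5·7.8 = 7.25.
E[X²] = 0.1·3.5 + 0.4·72 + 0.5·62.556 = 60.428.
Var(X) = E[X²] − (E[X])² = 60.428 − 52.5625 = 7.8655.

7.8655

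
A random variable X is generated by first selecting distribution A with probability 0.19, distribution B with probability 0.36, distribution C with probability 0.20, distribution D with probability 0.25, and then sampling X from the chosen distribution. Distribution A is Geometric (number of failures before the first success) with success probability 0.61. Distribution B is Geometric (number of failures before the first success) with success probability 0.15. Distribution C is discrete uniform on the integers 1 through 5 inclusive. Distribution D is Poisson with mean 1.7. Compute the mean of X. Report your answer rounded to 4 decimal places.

Component means — A: 0.639344; B: 5.66667; C: 3; D: 1.7.
E[X] = 0.19·0.639344 + 0.36·5.66667 + 0.2·3 + 0.25·1.7 = 3.18648.

3.1865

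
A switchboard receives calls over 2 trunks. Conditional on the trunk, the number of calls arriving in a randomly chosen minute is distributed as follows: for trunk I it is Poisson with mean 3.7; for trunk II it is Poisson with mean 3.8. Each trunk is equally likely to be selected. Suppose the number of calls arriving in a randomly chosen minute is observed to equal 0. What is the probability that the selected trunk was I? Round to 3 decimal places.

0.525

Likelihoods P(X=0 | ·): I: 0.0247235; II: 0.0223708.
Posterior ∝ prior × likelihood. Numerator for I: 0.5·0.0247235 = 0.0123618.
Normalizing constant: 0.5·0.0247235 + 0.5·0.0223708 = 0.0235471.
P(I | observation) = 0.0123618 / 0.0235471 = 0.524979.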